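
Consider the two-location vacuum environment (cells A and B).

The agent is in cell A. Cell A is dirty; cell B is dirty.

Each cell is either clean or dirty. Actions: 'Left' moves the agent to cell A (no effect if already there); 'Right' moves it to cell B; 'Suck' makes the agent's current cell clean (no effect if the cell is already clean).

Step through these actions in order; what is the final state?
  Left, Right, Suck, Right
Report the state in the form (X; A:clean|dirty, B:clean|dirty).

(B; A:dirty, B:clean)

1. Left → (A; A:dirty, B:dirty)
2. Right → (B; A:dirty, B:dirty)
3. Suck → (B; A:dirty, B:clean)
4. Right → (B; A:dirty, B:clean)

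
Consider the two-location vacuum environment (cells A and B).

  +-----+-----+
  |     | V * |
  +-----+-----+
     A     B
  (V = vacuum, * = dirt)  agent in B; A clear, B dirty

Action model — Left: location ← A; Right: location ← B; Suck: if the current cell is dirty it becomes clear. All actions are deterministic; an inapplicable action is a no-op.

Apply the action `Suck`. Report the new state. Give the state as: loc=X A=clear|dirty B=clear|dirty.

loc=B A=clear B=clear

start: loc=B A=clear B=dirty
1. Suck → loc=B A=clear B=clear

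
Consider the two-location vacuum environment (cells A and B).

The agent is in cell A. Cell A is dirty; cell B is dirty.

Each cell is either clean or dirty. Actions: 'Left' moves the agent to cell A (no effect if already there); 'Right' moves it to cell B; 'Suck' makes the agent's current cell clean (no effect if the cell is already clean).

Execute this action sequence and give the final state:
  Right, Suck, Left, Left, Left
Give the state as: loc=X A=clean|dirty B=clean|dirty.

loc=A A=dirty B=clean

[1] after Right: loc=B A=dirty B=dirty
[2] after Suck: loc=B A=dirty B=clean
[3] after Left: loc=A A=dirty B=clean
[4] after Left: loc=A A=dirty B=clean
[5] after Left: loc=A A=dirty B=clean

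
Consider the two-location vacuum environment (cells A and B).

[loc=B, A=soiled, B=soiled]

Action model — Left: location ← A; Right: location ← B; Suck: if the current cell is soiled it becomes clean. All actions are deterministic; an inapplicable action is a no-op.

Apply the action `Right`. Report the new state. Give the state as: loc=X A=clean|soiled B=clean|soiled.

start: loc=B A=soiled B=soiled
Right (#1): loc=B A=soiled B=soiled

loc=B A=soiled B=soiled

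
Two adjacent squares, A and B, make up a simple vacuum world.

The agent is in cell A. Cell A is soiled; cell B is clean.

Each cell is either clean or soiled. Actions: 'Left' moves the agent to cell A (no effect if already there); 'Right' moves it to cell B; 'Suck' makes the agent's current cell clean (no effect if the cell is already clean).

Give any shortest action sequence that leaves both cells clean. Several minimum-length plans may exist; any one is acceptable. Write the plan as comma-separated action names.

Suck

Suck (#1): (A; A:clean, B:clean)
min 1: A is soiled, one Suck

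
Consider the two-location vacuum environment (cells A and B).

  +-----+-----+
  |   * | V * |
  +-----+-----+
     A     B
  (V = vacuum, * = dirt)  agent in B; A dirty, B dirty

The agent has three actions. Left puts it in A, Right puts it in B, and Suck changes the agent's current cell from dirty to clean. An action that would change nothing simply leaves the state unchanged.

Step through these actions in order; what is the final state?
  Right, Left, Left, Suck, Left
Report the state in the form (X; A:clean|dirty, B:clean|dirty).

(A; A:clean, B:dirty)

1. Right → (B; A:dirty, B:dirty)
2. Left → (A; A:dirty, B:dirty)
3. Left → (A; A:dirty, B:dirty)
4. Suck → (A; A:clean, B:dirty)
5. Left → (A; A:clean, B:dirty)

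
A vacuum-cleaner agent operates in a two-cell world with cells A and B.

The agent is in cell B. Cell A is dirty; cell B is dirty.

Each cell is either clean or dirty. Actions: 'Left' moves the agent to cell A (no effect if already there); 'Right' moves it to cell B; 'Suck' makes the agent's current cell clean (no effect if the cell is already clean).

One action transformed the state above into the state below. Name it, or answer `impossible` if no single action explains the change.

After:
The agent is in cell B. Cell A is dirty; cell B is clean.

Suck

try  Left: loc=A A=dirty B=dirty
try Right: loc=B A=dirty B=dirty
try  Suck: loc=B A=dirty B=clean  ← match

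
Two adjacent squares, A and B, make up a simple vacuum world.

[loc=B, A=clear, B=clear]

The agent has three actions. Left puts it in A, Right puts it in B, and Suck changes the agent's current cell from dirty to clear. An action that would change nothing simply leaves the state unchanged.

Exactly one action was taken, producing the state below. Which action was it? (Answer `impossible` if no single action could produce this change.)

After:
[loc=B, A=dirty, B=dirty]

try  Left: <A|clear|clear>
try Right: <B|clear|clear>
try  Suck: <B|clear|clear>
no single action produces the after-state

impossible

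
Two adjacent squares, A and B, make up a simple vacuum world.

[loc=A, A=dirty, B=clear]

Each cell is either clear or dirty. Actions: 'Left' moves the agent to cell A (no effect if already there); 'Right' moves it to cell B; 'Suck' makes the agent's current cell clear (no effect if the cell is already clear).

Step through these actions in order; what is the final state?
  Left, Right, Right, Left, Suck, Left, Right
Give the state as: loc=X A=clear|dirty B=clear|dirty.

Left (#1): loc=A A=dirty B=clear
Right (#2): loc=B A=dirty B=clear
Right (#3): loc=B A=dirty B=clear
Left (#4): loc=A A=dirty B=clear
Suck (#5): loc=A A=clear B=clear
Left (#6): loc=A A=clear B=clear
Right (#7): loc=B A=clear B=clear

loc=B A=clear B=clear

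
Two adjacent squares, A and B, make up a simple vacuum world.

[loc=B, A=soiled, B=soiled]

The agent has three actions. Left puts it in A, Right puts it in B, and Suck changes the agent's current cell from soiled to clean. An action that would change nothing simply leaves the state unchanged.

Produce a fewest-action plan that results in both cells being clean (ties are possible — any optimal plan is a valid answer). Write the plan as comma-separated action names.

Suck, Left, Suck

1. Suck → loc=B A=soiled B=clean
2. Left → loc=A A=soiled B=clean
3. Suck → loc=A A=clean B=clean
min 3: Suck B + move + Suck A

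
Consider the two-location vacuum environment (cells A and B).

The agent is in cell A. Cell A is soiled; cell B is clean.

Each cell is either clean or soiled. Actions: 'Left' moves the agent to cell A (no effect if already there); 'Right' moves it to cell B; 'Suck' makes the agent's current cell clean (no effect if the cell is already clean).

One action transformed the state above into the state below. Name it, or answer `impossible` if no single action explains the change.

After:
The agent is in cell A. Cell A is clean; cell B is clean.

Suck

try  Left: (A; A:soiled, B:clean)
try Right: (B; A:soiled, B:clean)
try  Suck: (A; A:clean, B:clean)  ← match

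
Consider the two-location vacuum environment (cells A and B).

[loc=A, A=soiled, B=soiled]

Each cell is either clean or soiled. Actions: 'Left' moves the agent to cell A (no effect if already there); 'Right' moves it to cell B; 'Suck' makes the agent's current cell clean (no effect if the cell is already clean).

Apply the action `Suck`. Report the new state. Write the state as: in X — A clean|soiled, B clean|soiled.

in A — A clean, B soiled

start: in A — A soiled, B soiled
Suck (#1): in A — A clean, B soiled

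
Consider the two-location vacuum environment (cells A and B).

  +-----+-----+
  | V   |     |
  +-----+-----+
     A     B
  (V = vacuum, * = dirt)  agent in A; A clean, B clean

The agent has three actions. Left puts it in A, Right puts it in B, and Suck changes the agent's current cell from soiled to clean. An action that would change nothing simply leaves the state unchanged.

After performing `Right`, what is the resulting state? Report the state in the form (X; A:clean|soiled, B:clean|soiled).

start: (A; A:clean, B:clean)
1) do Right; now (B; A:clean, B:clean)

(B; A:clean, B:clean)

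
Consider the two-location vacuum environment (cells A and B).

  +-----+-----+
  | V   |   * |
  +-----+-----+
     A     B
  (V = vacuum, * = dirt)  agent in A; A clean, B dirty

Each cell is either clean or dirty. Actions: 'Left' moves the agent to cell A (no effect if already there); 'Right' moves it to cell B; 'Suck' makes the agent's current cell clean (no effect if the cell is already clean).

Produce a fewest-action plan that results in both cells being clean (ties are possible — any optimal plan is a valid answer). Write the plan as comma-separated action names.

Right, Suck

step 1/2 (Right): loc=B A=clean B=dirty
step 2/2 (Suck): loc=B A=clean B=clean
min 2: go B then Suck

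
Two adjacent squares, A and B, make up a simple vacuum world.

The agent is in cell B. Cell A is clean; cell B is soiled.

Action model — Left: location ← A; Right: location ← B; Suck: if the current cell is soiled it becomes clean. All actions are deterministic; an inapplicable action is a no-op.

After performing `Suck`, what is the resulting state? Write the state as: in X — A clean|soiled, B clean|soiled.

in B — A clean, B clean

start: in B — A clean, B soiled
t=1 Suck ⇒ in B — A clean, B clean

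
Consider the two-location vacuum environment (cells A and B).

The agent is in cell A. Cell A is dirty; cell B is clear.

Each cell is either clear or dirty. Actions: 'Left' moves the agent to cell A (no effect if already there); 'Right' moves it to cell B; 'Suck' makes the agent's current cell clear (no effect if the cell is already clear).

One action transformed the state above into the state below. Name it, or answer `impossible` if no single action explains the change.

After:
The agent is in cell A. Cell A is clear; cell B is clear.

Suck

try  Left: <A|dirty|clear>
try Right: <B|dirty|clear>
try  Suck: <A|clear|clear>  ← match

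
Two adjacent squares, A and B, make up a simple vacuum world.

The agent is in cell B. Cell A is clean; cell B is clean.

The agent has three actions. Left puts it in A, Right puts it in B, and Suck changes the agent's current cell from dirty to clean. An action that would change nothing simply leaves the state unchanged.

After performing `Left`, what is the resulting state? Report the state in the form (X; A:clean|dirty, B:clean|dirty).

(A; A:clean, B:clean)

start: (B; A:clean, B:clean)
Left (#1): (A; A:clean, B:clean)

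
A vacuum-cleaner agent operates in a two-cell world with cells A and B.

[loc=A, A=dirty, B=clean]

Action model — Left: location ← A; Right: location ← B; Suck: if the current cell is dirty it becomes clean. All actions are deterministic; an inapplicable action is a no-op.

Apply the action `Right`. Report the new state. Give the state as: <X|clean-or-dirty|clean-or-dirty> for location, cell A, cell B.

start: <A|dirty|clean>
Right (#1): <B|dirty|clean>

<B|dirty|clean>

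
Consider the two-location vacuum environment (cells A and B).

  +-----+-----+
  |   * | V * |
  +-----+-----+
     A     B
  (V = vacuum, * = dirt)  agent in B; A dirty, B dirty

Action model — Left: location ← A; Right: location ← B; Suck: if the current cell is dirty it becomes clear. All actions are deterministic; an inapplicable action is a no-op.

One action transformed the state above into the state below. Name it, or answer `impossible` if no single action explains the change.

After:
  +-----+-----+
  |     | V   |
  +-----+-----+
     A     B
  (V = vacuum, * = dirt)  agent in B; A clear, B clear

try  Left: in A — A dirty, B dirty
try Right: in B — A dirty, B dirty
try  Suck: in B — A dirty, B clear
no single action produces the after-state

impossible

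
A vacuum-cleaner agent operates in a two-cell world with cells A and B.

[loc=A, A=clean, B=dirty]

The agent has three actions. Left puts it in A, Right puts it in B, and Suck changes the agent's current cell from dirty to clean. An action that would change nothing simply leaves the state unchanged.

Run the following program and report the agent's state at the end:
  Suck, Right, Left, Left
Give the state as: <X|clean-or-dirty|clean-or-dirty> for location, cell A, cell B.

t=1 Suck ⇒ <A|clean|dirty>
t=2 Right ⇒ <B|clean|dirty>
t=3 Left ⇒ <A|clean|dirty>
t=4 Left ⇒ <A|clean|dirty>

<A|clean|dirty>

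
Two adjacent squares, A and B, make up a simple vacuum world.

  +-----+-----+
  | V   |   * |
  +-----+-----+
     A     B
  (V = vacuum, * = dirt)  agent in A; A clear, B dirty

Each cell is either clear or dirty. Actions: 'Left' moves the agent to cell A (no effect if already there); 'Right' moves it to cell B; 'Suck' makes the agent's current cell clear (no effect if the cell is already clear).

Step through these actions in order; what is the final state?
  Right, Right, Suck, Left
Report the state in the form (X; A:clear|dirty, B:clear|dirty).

Right (#1): (B; A:clear, B:dirty)
Right (#2): (B; A:clear, B:dirty)
Suck (#3): (B; A:clear, B:clear)
Left (#4): (A; A:clear, B:clear)

(A; A:clear, B:clear)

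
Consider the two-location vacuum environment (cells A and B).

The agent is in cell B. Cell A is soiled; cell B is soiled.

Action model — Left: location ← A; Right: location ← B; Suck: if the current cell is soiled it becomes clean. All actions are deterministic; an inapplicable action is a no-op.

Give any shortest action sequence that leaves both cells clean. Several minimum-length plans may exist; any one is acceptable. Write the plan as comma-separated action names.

Suck, Left, Suck

Suck (#1): <B|soiled|clean>
Left (#2): <A|soiled|clean>
Suck (#3): <A|clean|clean>
min 3: Suck B + move + Suck A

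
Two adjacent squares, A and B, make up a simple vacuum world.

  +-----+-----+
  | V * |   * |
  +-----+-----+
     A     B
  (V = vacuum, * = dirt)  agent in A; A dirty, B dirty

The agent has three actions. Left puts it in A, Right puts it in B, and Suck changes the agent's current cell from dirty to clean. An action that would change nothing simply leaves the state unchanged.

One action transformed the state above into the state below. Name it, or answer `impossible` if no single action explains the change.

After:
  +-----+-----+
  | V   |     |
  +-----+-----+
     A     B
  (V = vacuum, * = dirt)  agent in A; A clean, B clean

impossible

try  Left: (A; A:dirty, B:dirty)
try Right: (B; A:dirty, B:dirty)
try  Suck: (A; A:clean, B:dirty)
no single action produces the after-state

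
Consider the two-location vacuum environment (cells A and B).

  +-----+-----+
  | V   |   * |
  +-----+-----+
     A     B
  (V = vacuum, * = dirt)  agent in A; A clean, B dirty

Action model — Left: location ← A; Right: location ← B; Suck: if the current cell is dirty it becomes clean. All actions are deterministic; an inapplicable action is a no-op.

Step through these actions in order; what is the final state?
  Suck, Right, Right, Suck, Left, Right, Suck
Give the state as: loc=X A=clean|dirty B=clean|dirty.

loc=B A=clean B=clean

Suck (#1): loc=A A=clean B=dirty
Right (#2): loc=B A=clean B=dirty
Right (#3): loc=B A=clean B=dirty
Suck (#4): loc=B A=clean B=clean
Left (#5): loc=A A=clean B=clean
Right (#6): loc=B A=clean B=clean
Suck (#7): loc=B A=clean B=clean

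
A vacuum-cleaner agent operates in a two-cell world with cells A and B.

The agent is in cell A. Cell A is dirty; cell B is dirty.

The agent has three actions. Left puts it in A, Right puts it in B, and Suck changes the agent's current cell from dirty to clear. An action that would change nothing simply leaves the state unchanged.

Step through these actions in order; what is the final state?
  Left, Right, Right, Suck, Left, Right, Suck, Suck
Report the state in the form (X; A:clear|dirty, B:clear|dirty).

t=1 Left ⇒ (A; A:dirty, B:dirty)
t=2 Right ⇒ (B; A:dirty, B:dirty)
t=3 Right ⇒ (B; A:dirty, B:dirty)
t=4 Suck ⇒ (B; A:dirty, B:clear)
t=5 Left ⇒ (A; A:dirty, B:clear)
t=6 Right ⇒ (B; A:dirty, B:clear)
t=7 Suck ⇒ (B; A:dirty, B:clear)
t=8 Suck ⇒ (B; A:dirty, B:clear)

(B; A:dirty, B:clear)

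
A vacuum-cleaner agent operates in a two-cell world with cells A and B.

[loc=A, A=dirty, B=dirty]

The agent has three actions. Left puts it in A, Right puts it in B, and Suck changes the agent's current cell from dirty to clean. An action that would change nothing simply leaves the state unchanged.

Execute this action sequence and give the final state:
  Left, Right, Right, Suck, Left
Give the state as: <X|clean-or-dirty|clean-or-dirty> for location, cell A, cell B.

<A|dirty|clean>

step 1/5 (Left): <A|dirty|dirty>
step 2/5 (Right): <B|dirty|dirty>
step 3/5 (Right): <B|dirty|dirty>
step 4/5 (Suck): <B|dirty|clean>
step 5/5 (Left): <A|dirty|clean>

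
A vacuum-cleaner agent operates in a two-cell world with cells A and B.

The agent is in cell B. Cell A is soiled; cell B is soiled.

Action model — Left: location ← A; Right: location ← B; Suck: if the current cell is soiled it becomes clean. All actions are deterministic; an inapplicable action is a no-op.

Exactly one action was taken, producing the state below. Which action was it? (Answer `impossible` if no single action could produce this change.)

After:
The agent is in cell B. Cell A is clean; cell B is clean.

impossible

try  Left: <A|soiled|soiled>
try Right: <B|soiled|soiled>
try  Suck: <B|soiled|clean>
no single action produces the after-state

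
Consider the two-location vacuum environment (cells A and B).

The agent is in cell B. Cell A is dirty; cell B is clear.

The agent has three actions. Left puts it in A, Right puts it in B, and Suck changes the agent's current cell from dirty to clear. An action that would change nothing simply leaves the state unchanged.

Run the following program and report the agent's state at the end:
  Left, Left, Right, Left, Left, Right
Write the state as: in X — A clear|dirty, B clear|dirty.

in B — A dirty, B clear

t=1 Left ⇒ in A — A dirty, B clear
t=2 Left ⇒ in A — A dirty, B clear
t=3 Right ⇒ in B — A dirty, B clear
t=4 Left ⇒ in A — A dirty, B clear
t=5 Left ⇒ in A — A dirty, B clear
t=6 Right ⇒ in B — A dirty, B clear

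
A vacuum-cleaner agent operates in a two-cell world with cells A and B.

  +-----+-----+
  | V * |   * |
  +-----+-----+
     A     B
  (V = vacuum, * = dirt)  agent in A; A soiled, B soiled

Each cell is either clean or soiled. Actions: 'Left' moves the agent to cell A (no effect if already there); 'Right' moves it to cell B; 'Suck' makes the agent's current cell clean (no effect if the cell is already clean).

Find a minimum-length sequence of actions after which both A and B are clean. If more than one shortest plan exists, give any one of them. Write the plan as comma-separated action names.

Suck, Right, Suck

t=1 Suck ⇒ <A|clean|soiled>
t=2 Right ⇒ <B|clean|soiled>
t=3 Suck ⇒ <B|clean|clean>
min 3: Suck A + move + Suck B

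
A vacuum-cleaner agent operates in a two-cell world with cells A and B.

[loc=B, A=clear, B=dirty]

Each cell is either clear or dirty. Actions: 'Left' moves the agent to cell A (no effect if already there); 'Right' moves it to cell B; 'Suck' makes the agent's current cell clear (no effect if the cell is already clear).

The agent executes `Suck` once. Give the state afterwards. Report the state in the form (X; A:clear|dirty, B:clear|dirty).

(B; A:clear, B:clear)

start: (B; A:clear, B:dirty)
Suck (#1): (B; A:clear, B:clear)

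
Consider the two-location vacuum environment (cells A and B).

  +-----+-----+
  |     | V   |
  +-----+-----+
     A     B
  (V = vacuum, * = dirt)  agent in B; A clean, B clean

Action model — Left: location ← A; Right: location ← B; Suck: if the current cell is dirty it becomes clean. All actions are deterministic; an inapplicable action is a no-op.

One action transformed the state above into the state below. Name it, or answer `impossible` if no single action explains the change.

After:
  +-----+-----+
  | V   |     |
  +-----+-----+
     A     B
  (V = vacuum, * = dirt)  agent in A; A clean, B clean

Left

try  Left: (A; A:clean, B:clean)  ← match
try Right: (B; A:clean, B:clean)
try  Suck: (B; A:clean, B:clean)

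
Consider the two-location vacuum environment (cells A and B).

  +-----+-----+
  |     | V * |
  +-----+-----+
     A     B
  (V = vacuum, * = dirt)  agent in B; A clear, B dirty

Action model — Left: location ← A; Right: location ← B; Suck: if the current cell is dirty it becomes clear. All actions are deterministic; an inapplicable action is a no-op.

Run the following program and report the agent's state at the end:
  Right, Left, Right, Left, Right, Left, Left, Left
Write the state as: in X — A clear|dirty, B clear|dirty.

[1] after Right: in B — A clear, B dirty
[2] after Left: in A — A clear, B dirty
[3] after Right: in B — A clear, B dirty
[4] after Left: in A — A clear, B dirty
[5] after Right: in B — A clear, B dirty
[6] after Left: in A — A clear, B dirty
[7] after Left: in A — A clear, B dirty
[8] after Left: in A — A clear, B dirty

in A — A clear, B dirty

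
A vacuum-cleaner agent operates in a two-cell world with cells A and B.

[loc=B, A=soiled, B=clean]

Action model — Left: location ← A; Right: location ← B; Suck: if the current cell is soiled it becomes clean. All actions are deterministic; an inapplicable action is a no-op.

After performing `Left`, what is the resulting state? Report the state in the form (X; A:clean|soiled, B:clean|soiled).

(A; A:soiled, B:clean)

start: (B; A:soiled, B:clean)
1) do Left; now (A; A:soiled, B:clean)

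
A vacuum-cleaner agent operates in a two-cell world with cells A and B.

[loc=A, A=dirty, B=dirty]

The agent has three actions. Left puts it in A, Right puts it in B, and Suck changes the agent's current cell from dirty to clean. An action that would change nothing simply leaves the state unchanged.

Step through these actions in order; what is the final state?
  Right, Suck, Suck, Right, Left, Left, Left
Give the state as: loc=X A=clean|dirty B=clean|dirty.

t=1 Right ⇒ loc=B A=dirty B=dirty
t=2 Suck ⇒ loc=B A=dirty B=clean
t=3 Suck ⇒ loc=B A=dirty B=clean
t=4 Right ⇒ loc=B A=dirty B=clean
t=5 Left ⇒ loc=A A=dirty B=clean
t=6 Left ⇒ loc=A A=dirty B=clean
t=7 Left ⇒ loc=A A=dirty B=clean

loc=A A=dirty B=clean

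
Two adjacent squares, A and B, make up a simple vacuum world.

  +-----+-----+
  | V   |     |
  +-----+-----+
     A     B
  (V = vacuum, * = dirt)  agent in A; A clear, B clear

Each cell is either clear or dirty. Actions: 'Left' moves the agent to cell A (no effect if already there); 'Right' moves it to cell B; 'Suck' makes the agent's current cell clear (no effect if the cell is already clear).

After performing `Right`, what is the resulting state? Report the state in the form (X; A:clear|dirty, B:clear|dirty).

start: (A; A:clear, B:clear)
t=1 Right ⇒ (B; A:clear, B:clear)

(B; A:clear, B:clear)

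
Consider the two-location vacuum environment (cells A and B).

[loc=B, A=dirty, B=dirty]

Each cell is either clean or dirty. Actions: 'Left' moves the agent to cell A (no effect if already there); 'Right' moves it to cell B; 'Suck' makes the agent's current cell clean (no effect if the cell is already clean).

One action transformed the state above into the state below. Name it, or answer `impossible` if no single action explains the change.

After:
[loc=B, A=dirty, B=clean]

Suck

try  Left: in A — A dirty, B dirty
try Right: in B — A dirty, B dirty
try  Suck: in B — A dirty, B clean  ← match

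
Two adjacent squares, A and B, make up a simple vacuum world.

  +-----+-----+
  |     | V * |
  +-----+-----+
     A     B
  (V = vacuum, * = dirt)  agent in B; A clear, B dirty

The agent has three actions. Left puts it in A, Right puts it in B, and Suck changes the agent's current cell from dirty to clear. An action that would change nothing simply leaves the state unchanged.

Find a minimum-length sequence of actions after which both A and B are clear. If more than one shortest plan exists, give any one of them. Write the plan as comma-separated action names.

1. Suck → loc=B A=clear B=clear
min 1: B is dirty, one Suck

Suck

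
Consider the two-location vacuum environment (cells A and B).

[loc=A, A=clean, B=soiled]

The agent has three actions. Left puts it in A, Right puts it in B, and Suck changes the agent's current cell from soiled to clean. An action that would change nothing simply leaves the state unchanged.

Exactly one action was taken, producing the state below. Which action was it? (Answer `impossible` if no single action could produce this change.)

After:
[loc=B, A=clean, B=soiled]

Right

try  Left: in A — A clean, B soiled
try Right: in B — A clean, B soiled  ← match
try  Suck: in A — A clean, B soiled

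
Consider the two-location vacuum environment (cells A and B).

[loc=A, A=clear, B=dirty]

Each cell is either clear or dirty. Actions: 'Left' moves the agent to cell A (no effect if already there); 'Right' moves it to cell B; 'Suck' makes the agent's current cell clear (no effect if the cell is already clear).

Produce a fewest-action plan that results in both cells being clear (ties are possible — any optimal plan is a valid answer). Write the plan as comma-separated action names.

step 1/2 (Right): loc=B A=clear B=dirty
step 2/2 (Suck): loc=B A=clear B=clear
min 2: go B then Suck

Right, Suck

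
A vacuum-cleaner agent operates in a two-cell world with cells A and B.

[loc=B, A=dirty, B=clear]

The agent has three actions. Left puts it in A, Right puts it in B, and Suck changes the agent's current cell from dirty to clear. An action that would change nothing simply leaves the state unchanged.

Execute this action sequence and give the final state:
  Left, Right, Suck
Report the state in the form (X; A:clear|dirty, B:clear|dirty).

(B; A:dirty, B:clear)

1. Left → (A; A:dirty, B:clear)
2. Right → (B; A:dirty, B:clear)
3. Suck → (B; A:dirty, B:clear)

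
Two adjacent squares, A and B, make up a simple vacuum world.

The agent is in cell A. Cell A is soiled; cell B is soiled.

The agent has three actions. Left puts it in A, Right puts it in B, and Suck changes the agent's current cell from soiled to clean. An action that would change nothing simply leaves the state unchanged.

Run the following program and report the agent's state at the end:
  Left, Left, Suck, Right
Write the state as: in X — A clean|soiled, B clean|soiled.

in B — A clean, B soiled

1. Left → in A — A soiled, B soiled
2. Left → in A — A soiled, B soiled
3. Suck → in A — A clean, B soiled
4. Right → in B — A clean, B soiled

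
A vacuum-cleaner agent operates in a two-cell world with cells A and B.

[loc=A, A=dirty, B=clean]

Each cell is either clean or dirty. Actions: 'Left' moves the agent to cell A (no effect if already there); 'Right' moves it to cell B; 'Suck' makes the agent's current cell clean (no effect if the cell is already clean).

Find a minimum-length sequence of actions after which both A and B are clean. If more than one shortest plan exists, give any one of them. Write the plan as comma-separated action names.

Suck

[1] after Suck: in A — A clean, B clean
min 1: A is dirty, one Suck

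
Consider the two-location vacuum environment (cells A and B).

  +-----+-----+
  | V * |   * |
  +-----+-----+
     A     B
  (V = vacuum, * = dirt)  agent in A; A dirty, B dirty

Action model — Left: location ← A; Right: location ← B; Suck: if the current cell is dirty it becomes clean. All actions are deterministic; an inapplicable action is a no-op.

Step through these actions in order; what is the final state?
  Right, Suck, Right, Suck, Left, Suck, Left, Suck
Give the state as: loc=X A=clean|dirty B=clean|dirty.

t=1 Right ⇒ loc=B A=dirty B=dirty
t=2 Suck ⇒ loc=B A=dirty B=clean
t=3 Right ⇒ loc=B A=dirty B=clean
t=4 Suck ⇒ loc=B A=dirty B=clean
t=5 Left ⇒ loc=A A=dirty B=clean
t=6 Suck ⇒ loc=A A=clean B=clean
t=7 Left ⇒ loc=A A=clean B=clean
t=8 Suck ⇒ loc=A A=clean B=clean

loc=A A=clean B=clean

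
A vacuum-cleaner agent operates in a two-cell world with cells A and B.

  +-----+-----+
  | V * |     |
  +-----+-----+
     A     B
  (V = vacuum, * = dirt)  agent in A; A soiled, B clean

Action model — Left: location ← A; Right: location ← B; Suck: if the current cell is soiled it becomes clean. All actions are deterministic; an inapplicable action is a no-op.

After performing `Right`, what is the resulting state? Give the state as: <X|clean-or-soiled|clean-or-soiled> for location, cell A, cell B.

<B|soiled|clean>

start: <A|soiled|clean>
Right (#1): <B|soiled|clean>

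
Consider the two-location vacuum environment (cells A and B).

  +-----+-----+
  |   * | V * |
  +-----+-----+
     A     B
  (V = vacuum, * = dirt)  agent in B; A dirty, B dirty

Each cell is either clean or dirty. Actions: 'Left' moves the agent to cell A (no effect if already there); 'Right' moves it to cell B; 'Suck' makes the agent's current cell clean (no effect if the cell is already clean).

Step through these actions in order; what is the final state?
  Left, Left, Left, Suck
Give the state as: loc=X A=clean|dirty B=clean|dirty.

step 1/4 (Left): loc=A A=dirty B=dirty
step 2/4 (Left): loc=A A=dirty B=dirty
step 3/4 (Left): loc=A A=dirty B=dirty
step 4/4 (Suck): loc=A A=clean B=dirty

loc=A A=clean B=dirty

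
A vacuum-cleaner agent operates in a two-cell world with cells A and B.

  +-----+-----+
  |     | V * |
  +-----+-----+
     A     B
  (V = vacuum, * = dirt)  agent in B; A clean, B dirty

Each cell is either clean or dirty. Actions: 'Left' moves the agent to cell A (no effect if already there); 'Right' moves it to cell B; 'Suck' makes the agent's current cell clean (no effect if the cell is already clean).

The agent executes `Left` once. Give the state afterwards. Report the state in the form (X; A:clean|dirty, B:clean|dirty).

(A; A:clean, B:dirty)

start: (B; A:clean, B:dirty)
1) do Left; now (A; A:clean, B:dirty)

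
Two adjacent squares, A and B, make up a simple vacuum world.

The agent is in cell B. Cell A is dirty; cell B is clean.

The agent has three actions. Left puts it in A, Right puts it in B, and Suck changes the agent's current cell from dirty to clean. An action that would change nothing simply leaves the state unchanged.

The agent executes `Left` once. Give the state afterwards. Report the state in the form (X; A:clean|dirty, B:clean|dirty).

start: (B; A:dirty, B:clean)
1. Left → (A; A:dirty, B:clean)

(A; A:dirty, B:clean)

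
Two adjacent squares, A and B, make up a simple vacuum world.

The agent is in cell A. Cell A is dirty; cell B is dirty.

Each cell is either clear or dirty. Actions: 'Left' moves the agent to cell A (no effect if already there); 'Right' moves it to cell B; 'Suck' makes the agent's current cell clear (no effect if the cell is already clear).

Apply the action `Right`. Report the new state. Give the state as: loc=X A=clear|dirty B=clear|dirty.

loc=B A=dirty B=dirty

start: loc=A A=dirty B=dirty
1. Right → loc=B A=dirty B=dirty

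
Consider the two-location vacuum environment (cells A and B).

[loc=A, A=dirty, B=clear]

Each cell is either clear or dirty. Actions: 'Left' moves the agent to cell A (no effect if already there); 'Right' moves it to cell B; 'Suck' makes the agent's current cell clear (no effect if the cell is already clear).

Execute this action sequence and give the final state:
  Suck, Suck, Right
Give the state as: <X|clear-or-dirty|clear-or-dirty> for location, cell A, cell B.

<B|clear|clear>

1) do Suck; now <A|clear|clear>
2) do Suck; now <A|clear|clear>
3) do Right; now <B|clear|clear>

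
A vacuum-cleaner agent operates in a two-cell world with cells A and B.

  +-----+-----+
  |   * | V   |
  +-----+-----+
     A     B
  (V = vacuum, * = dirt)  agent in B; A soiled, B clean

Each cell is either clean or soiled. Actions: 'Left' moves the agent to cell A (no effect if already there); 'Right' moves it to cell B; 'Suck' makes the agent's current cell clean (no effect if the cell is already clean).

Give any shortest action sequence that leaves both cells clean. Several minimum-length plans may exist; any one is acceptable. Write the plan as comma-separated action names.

Left, Suck

t=1 Left ⇒ <A|soiled|clean>
t=2 Suck ⇒ <A|clean|clean>
min 2: go A then Suck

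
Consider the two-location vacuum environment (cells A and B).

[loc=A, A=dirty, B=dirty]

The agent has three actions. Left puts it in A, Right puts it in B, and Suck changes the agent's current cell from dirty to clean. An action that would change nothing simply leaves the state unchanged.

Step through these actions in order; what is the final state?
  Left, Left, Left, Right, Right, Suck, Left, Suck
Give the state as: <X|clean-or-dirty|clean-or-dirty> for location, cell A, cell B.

<A|clean|clean>

1) do Left; now <A|dirty|dirty>
2) do Left; now <A|dirty|dirty>
3) do Left; now <A|dirty|dirty>
4) do Right; now <B|dirty|dirty>
5) do Right; now <B|dirty|dirty>
6) do Suck; now <B|dirty|clean>
7) do Left; now <A|dirty|clean>
8) do Suck; now <A|clean|clean>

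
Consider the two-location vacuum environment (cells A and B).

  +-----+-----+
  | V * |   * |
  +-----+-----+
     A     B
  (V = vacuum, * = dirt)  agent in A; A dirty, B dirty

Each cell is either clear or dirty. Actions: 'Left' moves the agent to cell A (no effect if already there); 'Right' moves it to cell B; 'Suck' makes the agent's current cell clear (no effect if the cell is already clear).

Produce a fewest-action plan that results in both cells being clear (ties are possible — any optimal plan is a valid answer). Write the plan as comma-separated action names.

Suck, Right, Suck

1. Suck → (A; A:clear, B:dirty)
2. Right → (B; A:clear, B:dirty)
3. Suck → (B; A:clear, B:clear)
min 3: Suck A + move + Suck B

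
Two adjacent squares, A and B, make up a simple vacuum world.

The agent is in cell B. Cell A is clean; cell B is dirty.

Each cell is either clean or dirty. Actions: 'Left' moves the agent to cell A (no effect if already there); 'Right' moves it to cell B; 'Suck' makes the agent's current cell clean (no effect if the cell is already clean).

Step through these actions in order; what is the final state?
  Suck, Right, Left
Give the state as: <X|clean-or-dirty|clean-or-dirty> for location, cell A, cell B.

step 1/3 (Suck): <B|clean|clean>
step 2/3 (Right): <B|clean|clean>
step 3/3 (Left): <A|clean|clean>

<A|clean|clean>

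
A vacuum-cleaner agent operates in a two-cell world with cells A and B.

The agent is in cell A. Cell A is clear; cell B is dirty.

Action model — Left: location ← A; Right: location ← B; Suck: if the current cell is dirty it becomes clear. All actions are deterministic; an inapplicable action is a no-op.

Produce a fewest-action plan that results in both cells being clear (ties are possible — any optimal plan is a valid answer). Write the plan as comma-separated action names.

Right, Suck

t=1 Right ⇒ in B — A clear, B dirty
t=2 Suck ⇒ in B — A clear, B clear
min 2: go B then Suck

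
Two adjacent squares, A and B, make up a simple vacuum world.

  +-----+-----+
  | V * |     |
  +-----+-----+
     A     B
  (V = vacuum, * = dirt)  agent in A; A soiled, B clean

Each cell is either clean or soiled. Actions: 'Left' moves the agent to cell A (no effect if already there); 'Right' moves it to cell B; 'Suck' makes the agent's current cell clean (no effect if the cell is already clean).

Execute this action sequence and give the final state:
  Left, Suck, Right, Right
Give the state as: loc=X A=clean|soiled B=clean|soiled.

loc=B A=clean B=clean

1. Left → loc=A A=soiled B=clean
2. Suck → loc=A A=clean B=clean
3. Right → loc=B A=clean B=clean
4. Right → loc=B A=clean B=clean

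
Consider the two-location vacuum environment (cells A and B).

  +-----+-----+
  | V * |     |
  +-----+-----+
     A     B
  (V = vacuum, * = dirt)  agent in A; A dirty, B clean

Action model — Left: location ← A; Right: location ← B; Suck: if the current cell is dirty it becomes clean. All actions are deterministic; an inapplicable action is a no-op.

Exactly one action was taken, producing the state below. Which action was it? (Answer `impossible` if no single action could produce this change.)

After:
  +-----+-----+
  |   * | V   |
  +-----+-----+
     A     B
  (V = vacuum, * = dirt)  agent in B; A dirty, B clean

try  Left: <A|dirty|clean>
try Right: <B|dirty|clean>  ← match
try  Suck: <A|clean|clean>

Right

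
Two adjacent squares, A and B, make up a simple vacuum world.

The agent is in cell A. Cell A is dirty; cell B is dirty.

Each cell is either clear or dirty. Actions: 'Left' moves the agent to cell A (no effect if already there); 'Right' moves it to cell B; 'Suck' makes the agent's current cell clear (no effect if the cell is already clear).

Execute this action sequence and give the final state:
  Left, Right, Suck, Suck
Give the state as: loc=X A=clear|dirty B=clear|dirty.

loc=B A=dirty B=clear

1. Left → loc=A A=dirty B=dirty
2. Right → loc=B A=dirty B=dirty
3. Suck → loc=B A=dirty B=clear
4. Suck → loc=B A=dirty B=clear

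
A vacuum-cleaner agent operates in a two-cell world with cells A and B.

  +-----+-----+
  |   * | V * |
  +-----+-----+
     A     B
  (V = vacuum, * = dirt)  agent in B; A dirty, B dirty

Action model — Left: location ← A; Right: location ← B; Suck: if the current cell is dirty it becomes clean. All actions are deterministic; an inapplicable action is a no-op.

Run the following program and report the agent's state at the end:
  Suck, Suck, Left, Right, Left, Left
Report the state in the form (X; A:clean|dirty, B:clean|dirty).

(A; A:dirty, B:clean)

1. Suck → (B; A:dirty, B:clean)
2. Suck → (B; A:dirty, B:clean)
3. Left → (A; A:dirty, B:clean)
4. Right → (B; A:dirty, B:clean)
5. Left → (A; A:dirty, B:clean)
6. Left → (A; A:dirty, B:clean)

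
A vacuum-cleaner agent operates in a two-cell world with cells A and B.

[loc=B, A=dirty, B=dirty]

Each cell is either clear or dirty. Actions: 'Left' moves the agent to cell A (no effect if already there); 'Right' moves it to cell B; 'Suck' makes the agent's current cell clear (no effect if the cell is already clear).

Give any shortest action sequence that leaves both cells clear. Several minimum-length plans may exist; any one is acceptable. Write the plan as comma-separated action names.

Suck, Left, Suck

t=1 Suck ⇒ (B; A:dirty, B:clear)
t=2 Left ⇒ (A; A:dirty, B:clear)
t=3 Suck ⇒ (A; A:clear, B:clear)
min 3: Suck B + move + Suck A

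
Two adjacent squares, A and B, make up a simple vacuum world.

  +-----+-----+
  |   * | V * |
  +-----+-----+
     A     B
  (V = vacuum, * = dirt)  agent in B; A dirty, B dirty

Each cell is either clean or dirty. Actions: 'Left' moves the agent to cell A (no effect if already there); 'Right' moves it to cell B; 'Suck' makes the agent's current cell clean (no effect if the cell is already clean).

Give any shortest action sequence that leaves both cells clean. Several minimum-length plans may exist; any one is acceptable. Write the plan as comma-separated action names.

Suck, Left, Suck

1) do Suck; now (B; A:dirty, B:clean)
2) do Left; now (A; A:dirty, B:clean)
3) do Suck; now (A; A:clean, B:clean)
min 3: Suck B + move + Suck A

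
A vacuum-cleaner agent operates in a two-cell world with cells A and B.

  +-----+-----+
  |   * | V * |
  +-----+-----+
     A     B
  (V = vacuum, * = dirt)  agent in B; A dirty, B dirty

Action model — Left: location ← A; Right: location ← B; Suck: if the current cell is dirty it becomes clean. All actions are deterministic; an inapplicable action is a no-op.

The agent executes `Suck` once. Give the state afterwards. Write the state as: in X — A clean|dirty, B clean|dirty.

start: in B — A dirty, B dirty
[1] after Suck: in B — A dirty, B clean

in B — A dirty, B clean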